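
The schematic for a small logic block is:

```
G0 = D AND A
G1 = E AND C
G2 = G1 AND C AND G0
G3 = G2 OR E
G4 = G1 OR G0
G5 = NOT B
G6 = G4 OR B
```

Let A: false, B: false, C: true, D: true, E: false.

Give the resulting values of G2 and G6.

G2 = false; G6 = false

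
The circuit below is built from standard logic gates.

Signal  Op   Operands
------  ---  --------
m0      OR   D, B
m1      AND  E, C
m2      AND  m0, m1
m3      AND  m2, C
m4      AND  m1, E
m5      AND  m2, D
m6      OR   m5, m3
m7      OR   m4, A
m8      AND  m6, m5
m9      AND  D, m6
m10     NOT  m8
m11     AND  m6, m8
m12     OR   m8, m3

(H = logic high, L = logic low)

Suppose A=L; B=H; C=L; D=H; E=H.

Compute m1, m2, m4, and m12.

m1 = L, m2 = L, m4 = L, m12 = L

m0 = D OR B = H OR H = H
m1 = E AND C = H AND L = L
m2 = m0 AND m1 = H AND L = L
m3 = m2 AND C = L AND L = L
m4 = m1 AND E = L AND H = L
m5 = m2 AND D = L AND H = L
m6 = m5 OR m3 = L OR L = L
m8 = m6 AND m5 = L AND L = L
m12 = m8 OR m3 = L OR L = L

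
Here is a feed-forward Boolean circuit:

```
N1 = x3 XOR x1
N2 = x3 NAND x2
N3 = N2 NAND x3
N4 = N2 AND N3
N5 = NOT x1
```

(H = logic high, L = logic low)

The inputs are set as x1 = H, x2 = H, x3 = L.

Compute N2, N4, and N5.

N2 = x3 NAND x2 = L NAND H = H
N3 = N2 NAND x3 = H NAND L = H
N4 = N2 AND N3 = H AND H = H
N5 = NOT x1 = NOT H = L

N2 = H, N4 = H, N5 = L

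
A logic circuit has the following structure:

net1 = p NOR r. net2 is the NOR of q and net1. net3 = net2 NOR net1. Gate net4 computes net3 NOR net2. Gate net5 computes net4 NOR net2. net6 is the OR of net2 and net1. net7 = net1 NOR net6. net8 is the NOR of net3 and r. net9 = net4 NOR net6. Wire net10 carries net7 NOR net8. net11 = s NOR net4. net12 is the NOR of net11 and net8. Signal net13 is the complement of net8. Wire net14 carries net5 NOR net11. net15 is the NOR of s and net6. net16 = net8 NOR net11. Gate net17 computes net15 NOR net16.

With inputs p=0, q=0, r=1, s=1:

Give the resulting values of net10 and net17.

net1 = p NOR r = 0 NOR 1 = 0
net2 = q NOR net1 = 0 NOR 0 = 1
net3 = net2 NOR net1 = 1 NOR 0 = 0
net4 = net3 NOR net2 = 0 NOR 1 = 0
net6 = net2 OR net1 = 1 OR 0 = 1
net7 = net1 NOR net6 = 0 NOR 1 = 0
net8 = net3 NOR r = 0 NOR 1 = 0
net10 = net7 NOR net8 = 0 NOR 0 = 1
net11 = s NOR net4 = 1 NOR 0 = 0
net15 = s NOR net6 = 1 NOR 1 = 0
net16 = net8 NOR net11 = 0 NOR 0 = 1
net17 = net15 NOR net16 = 0 NOR 1 = 0

net10 = 1, net17 = 0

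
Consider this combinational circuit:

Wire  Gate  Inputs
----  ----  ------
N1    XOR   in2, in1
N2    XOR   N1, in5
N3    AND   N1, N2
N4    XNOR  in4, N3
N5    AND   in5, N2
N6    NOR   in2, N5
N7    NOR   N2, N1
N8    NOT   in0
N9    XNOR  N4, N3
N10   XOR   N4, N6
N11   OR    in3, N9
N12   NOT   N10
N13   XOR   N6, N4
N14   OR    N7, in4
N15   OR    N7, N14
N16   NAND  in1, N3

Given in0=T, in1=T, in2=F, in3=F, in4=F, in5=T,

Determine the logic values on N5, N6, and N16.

N5 = F  N6 = T  N16 = T

N1 = in2 XOR in1 = F XOR T = T
N2 = N1 XOR in5 = T XOR T = F
N3 = N1 AND N2 = T AND F = F
N5 = in5 AND N2 = T AND F = F
N6 = in2 NOR N5 = F NOR F = T
N16 = in1 NAND N3 = T NAND F = T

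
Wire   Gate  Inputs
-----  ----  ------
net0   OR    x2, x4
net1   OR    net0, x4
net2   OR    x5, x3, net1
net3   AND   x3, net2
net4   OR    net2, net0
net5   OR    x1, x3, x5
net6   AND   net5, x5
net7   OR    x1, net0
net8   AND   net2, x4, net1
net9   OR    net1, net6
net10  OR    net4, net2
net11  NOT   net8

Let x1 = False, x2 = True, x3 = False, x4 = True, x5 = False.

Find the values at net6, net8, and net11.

net6 = False  net8 = True  net11 = False

net0 = x2 OR x4 = True OR True = True
net1 = net0 OR x4 = True OR True = True
net2 = x5 OR x3 OR net1 = False OR False OR True = True
net5 = x1 OR x3 OR x5 = False OR False OR False = False
net6 = net5 AND x5 = False AND False = False
net8 = net2 AND x4 AND net1 = True AND True AND True = True
net11 = NOT net8 = NOT True = False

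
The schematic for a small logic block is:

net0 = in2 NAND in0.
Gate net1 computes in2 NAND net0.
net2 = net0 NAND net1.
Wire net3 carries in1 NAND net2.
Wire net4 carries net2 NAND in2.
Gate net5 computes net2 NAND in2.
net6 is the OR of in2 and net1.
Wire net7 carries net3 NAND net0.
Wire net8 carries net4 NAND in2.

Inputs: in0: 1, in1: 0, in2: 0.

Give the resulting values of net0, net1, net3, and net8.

net0 = in2 NAND in0 = 0 NAND 1 = 1
net1 = in2 NAND net0 = 0 NAND 1 = 1
net2 = net0 NAND net1 = 1 NAND 1 = 0
net3 = in1 NAND net2 = 0 NAND 0 = 1
net4 = net2 NAND in2 = 0 NAND 0 = 1
net8 = net4 NAND in2 = 1 NAND 0 = 1

net0 = 1, net1 = 1, net3 = 1, net8 = 1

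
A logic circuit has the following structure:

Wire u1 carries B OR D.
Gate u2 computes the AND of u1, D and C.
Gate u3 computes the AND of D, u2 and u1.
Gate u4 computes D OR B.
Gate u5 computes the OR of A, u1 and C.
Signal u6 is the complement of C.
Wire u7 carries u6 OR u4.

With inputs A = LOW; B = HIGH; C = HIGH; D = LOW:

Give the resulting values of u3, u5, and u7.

u1 = B OR D = HIGH OR LOW = HIGH
u2 = u1 AND D AND C = HIGH AND LOW AND HIGH = LOW
u3 = D AND u2 AND u1 = LOW AND LOW AND HIGH = LOW
u4 = D OR B = LOW OR HIGH = HIGH
u5 = A OR u1 OR C = LOW OR HIGH OR HIGH = HIGH
u6 = NOT C = NOT HIGH = LOW
u7 = u6 OR u4 = LOW OR HIGH = HIGH

u3 = LOW; u5 = HIGH; u7 = HIGH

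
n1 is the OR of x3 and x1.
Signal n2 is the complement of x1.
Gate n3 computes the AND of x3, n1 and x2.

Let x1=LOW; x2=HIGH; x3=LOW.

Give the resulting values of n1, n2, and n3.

n1 = LOW, n2 = HIGH, n3 = LOW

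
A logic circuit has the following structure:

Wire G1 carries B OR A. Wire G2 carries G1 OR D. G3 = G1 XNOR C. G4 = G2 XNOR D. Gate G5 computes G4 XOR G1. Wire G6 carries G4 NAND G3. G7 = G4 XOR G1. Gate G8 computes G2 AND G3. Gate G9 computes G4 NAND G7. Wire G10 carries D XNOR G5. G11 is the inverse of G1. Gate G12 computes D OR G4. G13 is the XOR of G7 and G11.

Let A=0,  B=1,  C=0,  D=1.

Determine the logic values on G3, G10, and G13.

G3 = 0  G10 = 0  G13 = 0

G1 = B OR A = 1 OR 0 = 1
G2 = G1 OR D = 1 OR 1 = 1
G3 = G1 XNOR C = 1 XNOR 0 = 0
G4 = G2 XNOR D = 1 XNOR 1 = 1
G5 = G4 XOR G1 = 1 XOR 1 = 0
G7 = G4 XOR G1 = 1 XOR 1 = 0
G10 = D XNOR G5 = 1 XNOR 0 = 0
G11 = NOT G1 = NOT 1 = 0
G13 = G7 XOR G11 = 0 XOR 0 = 0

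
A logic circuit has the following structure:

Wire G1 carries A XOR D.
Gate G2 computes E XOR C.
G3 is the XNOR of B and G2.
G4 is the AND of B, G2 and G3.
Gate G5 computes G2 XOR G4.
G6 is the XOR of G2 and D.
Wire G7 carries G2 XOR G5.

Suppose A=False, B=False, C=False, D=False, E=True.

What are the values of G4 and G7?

G2 = E XOR C = True XOR False = True
G3 = B XNOR G2 = False XNOR True = False
G4 = B AND G2 AND G3 = False AND True AND False = False
G5 = G2 XOR G4 = True XOR False = True
G7 = G2 XOR G5 = True XOR True = False

G4 = False, G7 = False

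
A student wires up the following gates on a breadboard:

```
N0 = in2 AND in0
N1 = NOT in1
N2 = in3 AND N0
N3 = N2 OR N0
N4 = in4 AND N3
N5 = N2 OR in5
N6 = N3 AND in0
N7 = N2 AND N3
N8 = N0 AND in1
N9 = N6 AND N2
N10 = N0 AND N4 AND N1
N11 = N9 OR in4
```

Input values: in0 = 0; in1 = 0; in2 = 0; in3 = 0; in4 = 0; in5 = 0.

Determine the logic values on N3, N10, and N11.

N0 = in2 AND in0 = 0 AND 0 = 0
N1 = NOT in1 = NOT 0 = 1
N2 = in3 AND N0 = 0 AND 0 = 0
N3 = N2 OR N0 = 0 OR 0 = 0
N4 = in4 AND N3 = 0 AND 0 = 0
N6 = N3 AND in0 = 0 AND 0 = 0
N9 = N6 AND N2 = 0 AND 0 = 0
N10 = N0 AND N4 AND N1 = 0 AND 0 AND 1 = 0
N11 = N9 OR in4 = 0 OR 0 = 0

N3 = 0; N10 = 0; N11 = 0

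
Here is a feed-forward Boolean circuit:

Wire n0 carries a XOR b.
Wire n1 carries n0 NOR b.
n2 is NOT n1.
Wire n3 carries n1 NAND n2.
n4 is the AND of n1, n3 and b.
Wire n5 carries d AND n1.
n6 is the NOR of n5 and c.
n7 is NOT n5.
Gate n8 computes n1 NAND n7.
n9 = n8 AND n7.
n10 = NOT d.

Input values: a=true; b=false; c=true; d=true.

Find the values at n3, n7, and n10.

n3 = true  n7 = true  n10 = false

n0 = a XOR b = true XOR false = true
n1 = n0 NOR b = true NOR false = false
n2 = NOT n1 = NOT false = true
n3 = n1 NAND n2 = false NAND true = true
n5 = d AND n1 = true AND false = false
n7 = NOT n5 = NOT false = true
n10 = NOT d = NOT true = false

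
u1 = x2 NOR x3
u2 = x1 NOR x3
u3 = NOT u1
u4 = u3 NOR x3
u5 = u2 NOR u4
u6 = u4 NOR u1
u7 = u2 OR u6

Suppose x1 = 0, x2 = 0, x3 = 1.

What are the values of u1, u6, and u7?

u1 = 0  u6 = 1  u7 = 1

u1 = x2 NOR x3 = 0 NOR 1 = 0
u2 = x1 NOR x3 = 0 NOR 1 = 0
u3 = NOT u1 = NOT 0 = 1
u4 = u3 NOR x3 = 1 NOR 1 = 0
u6 = u4 NOR u1 = 0 NOR 0 = 1
u7 = u2 OR u6 = 0 OR 1 = 1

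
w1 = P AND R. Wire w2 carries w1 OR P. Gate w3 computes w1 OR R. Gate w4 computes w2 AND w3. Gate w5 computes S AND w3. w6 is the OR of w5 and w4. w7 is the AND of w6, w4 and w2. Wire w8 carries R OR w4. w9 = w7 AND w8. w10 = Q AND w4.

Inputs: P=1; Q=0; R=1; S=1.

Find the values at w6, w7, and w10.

w1 = P AND R = 1 AND 1 = 1
w2 = w1 OR P = 1 OR 1 = 1
w3 = w1 OR R = 1 OR 1 = 1
w4 = w2 AND w3 = 1 AND 1 = 1
w5 = S AND w3 = 1 AND 1 = 1
w6 = w5 OR w4 = 1 OR 1 = 1
w7 = w6 AND w4 AND w2 = 1 AND 1 AND 1 = 1
w10 = Q AND w4 = 0 AND 1 = 0

w6 = 1, w7 = 1, w10 = 0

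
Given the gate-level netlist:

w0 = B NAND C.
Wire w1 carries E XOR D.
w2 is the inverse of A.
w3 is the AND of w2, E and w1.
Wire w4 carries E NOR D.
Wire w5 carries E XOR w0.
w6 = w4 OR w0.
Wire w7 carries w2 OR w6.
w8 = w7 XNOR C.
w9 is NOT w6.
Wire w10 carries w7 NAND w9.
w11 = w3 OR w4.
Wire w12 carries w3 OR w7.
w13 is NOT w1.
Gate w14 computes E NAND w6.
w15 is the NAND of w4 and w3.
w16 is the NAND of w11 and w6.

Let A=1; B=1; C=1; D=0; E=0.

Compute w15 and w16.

w0 = B NAND C = 1 NAND 1 = 0
w1 = E XOR D = 0 XOR 0 = 0
w2 = NOT A = NOT 1 = 0
w3 = w2 AND E AND w1 = 0 AND 0 AND 0 = 0
w4 = E NOR D = 0 NOR 0 = 1
w6 = w4 OR w0 = 1 OR 0 = 1
w11 = w3 OR w4 = 0 OR 1 = 1
w15 = w4 NAND w3 = 1 NAND 0 = 1
w16 = w11 NAND w6 = 1 NAND 1 = 0

w15 = 1, w16 = 0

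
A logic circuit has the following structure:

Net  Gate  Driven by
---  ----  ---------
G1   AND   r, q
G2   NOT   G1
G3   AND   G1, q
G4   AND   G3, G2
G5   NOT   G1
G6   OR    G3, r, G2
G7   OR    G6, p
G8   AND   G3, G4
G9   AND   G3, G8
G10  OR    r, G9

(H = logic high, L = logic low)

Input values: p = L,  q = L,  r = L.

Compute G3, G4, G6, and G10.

G1 = r AND q = L AND L = L
G2 = NOT G1 = NOT L = H
G3 = G1 AND q = L AND L = L
G4 = G3 AND G2 = L AND H = L
G6 = G3 OR r OR G2 = L OR L OR H = H
G8 = G3 AND G4 = L AND L = L
G9 = G3 AND G8 = L AND L = L
G10 = r OR G9 = L OR L = L

G3 = L, G4 = L, G6 = H, G10 = L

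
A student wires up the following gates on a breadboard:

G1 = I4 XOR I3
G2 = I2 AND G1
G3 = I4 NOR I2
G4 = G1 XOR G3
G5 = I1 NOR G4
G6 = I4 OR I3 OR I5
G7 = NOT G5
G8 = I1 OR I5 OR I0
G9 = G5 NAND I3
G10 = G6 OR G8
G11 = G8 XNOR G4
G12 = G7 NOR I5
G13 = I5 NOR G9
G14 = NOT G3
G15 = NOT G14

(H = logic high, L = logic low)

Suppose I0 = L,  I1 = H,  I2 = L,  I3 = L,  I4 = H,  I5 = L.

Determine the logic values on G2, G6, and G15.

G1 = I4 XOR I3 = H XOR L = H
G2 = I2 AND G1 = L AND H = L
G3 = I4 NOR I2 = H NOR L = L
G6 = I4 OR I3 OR I5 = H OR L OR L = H
G14 = NOT G3 = NOT L = H
G15 = NOT G14 = NOT H = L

G2 = L; G6 = H; G15 = L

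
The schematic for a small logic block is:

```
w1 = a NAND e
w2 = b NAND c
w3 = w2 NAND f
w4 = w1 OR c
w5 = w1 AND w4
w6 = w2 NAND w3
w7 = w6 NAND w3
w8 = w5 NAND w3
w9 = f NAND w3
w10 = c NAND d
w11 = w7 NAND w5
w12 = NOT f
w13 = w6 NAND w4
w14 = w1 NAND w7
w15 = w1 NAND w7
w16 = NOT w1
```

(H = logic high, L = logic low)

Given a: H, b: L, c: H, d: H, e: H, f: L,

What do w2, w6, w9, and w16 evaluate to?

w2 = H, w6 = L, w9 = H, w16 = H

w1 = a NAND e = H NAND H = L
w2 = b NAND c = L NAND H = H
w3 = w2 NAND f = H NAND L = H
w6 = w2 NAND w3 = H NAND H = L
w9 = f NAND w3 = L NAND H = H
w16 = NOT w1 = NOT L = H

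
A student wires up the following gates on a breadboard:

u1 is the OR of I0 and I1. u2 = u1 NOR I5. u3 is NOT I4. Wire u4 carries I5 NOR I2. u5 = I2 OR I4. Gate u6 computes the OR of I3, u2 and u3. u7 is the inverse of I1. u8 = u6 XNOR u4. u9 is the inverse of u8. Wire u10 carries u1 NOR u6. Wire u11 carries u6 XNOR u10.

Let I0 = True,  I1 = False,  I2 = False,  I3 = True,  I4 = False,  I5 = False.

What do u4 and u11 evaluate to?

u1 = I0 OR I1 = True OR False = True
u2 = u1 NOR I5 = True NOR False = False
u3 = NOT I4 = NOT False = True
u4 = I5 NOR I2 = False NOR False = True
u6 = I3 OR u2 OR u3 = True OR False OR True = True
u10 = u1 NOR u6 = True NOR True = False
u11 = u6 XNOR u10 = True XNOR False = False

u4 = True  u11 = False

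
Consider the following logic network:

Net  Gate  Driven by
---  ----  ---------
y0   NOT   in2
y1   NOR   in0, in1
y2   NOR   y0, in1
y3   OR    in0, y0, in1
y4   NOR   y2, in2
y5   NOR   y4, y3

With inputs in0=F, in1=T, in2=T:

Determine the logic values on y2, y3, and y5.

y2 = F, y3 = T, y5 = F

y0 = NOT in2 = NOT T = F
y2 = y0 NOR in1 = F NOR T = F
y3 = in0 OR y0 OR in1 = F OR F OR T = T
y4 = y2 NOR in2 = F NOR T = F
y5 = y4 NOR y3 = F NOR T = F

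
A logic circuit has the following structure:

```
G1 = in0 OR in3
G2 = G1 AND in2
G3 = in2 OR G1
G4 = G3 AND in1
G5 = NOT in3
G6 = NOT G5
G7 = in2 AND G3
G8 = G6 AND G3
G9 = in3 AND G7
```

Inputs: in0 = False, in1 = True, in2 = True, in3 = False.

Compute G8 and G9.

G1 = in0 OR in3 = False OR False = False
G3 = in2 OR G1 = True OR False = True
G5 = NOT in3 = NOT False = True
G6 = NOT G5 = NOT True = False
G7 = in2 AND G3 = True AND True = True
G8 = G6 AND G3 = False AND True = False
G9 = in3 AND G7 = False AND True = False

G8 = False, G9 = False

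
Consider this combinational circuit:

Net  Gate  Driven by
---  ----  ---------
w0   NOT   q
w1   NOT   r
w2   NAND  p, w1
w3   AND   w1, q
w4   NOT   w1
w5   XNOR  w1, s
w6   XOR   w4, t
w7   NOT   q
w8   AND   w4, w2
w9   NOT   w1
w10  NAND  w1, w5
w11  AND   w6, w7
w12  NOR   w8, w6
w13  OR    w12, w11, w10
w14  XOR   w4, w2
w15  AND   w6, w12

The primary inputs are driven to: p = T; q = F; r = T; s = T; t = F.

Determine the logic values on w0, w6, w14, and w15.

w0 = T  w6 = T  w14 = F  w15 = F

w0 = NOT q = NOT F = T
w1 = NOT r = NOT T = F
w2 = p NAND w1 = T NAND F = T
w4 = NOT w1 = NOT F = T
w6 = w4 XOR t = T XOR F = T
w8 = w4 AND w2 = T AND T = T
w12 = w8 NOR w6 = T NOR T = F
w14 = w4 XOR w2 = T XOR T = F
w15 = w6 AND w12 = T AND F = F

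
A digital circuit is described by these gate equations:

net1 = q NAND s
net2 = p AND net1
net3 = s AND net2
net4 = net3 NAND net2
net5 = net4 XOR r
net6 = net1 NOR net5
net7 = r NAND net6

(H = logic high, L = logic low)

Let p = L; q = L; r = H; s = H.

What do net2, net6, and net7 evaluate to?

net1 = q NAND s = L NAND H = H
net2 = p AND net1 = L AND H = L
net3 = s AND net2 = H AND L = L
net4 = net3 NAND net2 = L NAND L = H
net5 = net4 XOR r = H XOR H = L
net6 = net1 NOR net5 = H NOR L = L
net7 = r NAND net6 = H NAND L = H

net2 = L, net6 = L, net7 = H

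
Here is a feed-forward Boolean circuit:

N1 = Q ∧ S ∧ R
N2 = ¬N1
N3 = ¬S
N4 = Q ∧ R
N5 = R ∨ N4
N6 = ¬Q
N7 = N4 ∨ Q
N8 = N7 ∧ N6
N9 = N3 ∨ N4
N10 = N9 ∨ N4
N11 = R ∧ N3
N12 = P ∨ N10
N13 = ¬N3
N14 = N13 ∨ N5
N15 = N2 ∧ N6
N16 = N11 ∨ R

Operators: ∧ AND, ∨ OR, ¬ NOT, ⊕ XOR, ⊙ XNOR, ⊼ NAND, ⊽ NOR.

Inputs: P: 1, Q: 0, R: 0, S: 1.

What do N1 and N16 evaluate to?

N1 = 0; N16 = 0

N1 = Q AND S AND R = 0 AND 1 AND 0 = 0
N3 = NOT S = NOT 1 = 0
N11 = R AND N3 = 0 AND 0 = 0
N16 = N11 OR R = 0 OR 0 = 0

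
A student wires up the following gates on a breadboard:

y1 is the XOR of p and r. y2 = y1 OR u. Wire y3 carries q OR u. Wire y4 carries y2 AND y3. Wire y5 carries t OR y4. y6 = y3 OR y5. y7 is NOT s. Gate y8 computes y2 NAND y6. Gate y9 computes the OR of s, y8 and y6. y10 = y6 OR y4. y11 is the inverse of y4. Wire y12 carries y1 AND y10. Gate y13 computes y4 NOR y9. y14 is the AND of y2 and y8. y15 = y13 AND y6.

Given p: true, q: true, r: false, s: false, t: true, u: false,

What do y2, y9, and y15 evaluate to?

y2 = true, y9 = true, y15 = false

y1 = p XOR r = true XOR false = true
y2 = y1 OR u = true OR false = true
y3 = q OR u = true OR false = true
y4 = y2 AND y3 = true AND true = true
y5 = t OR y4 = true OR true = true
y6 = y3 OR y5 = true OR true = true
y8 = y2 NAND y6 = true NAND true = false
y9 = s OR y8 OR y6 = false OR false OR true = true
y13 = y4 NOR y9 = true NOR true = false
y15 = y13 AND y6 = false AND true = false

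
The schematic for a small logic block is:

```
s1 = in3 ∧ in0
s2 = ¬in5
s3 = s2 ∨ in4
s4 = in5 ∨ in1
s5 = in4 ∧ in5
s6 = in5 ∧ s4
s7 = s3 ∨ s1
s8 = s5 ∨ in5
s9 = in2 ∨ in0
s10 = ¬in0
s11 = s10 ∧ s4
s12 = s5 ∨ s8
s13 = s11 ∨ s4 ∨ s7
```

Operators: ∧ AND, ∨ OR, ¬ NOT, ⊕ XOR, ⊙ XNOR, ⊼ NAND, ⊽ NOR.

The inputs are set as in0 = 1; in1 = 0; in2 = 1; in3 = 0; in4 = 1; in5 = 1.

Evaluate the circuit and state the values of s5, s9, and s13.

s5 = 1  s9 = 1  s13 = 1

s1 = in3 AND in0 = 0 AND 1 = 0
s2 = NOT in5 = NOT 1 = 0
s3 = s2 OR in4 = 0 OR 1 = 1
s4 = in5 OR in1 = 1 OR 0 = 1
s5 = in4 AND in5 = 1 AND 1 = 1
s7 = s3 OR s1 = 1 OR 0 = 1
s9 = in2 OR in0 = 1 OR 1 = 1
s10 = NOT in0 = NOT 1 = 0
s11 = s10 AND s4 = 0 AND 1 = 0
s13 = s11 OR s4 OR s7 = 0 OR 1 OR 1 = 1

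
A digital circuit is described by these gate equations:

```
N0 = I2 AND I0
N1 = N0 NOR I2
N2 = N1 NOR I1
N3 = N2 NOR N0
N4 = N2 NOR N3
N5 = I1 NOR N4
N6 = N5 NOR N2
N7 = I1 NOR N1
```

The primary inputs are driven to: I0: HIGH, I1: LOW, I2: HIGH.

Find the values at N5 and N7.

N0 = I2 AND I0 = HIGH AND HIGH = HIGH
N1 = N0 NOR I2 = HIGH NOR HIGH = LOW
N2 = N1 NOR I1 = LOW NOR LOW = HIGH
N3 = N2 NOR N0 = HIGH NOR HIGH = LOW
N4 = N2 NOR N3 = HIGH NOR LOW = LOW
N5 = I1 NOR N4 = LOW NOR LOW = HIGH
N7 = I1 NOR N1 = LOW NOR LOW = HIGH

N5 = HIGH  N7 = HIGH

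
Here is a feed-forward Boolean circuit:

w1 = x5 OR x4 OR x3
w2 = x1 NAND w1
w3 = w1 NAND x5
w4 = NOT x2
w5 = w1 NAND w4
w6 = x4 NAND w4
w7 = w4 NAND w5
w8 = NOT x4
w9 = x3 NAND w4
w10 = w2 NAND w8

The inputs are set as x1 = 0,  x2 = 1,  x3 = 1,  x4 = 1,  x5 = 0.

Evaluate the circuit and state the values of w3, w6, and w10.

w1 = x5 OR x4 OR x3 = 0 OR 1 OR 1 = 1
w2 = x1 NAND w1 = 0 NAND 1 = 1
w3 = w1 NAND x5 = 1 NAND 0 = 1
w4 = NOT x2 = NOT 1 = 0
w6 = x4 NAND w4 = 1 NAND 0 = 1
w8 = NOT x4 = NOT 1 = 0
w10 = w2 NAND w8 = 1 NAND 0 = 1

w3 = 1, w6 = 1, w10 = 1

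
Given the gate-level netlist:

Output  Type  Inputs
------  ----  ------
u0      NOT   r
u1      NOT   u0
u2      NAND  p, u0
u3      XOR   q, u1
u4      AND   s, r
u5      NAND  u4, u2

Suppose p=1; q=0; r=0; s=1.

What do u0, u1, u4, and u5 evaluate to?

u0 = 1; u1 = 0; u4 = 0; u5 = 1

u0 = NOT r = NOT 0 = 1
u1 = NOT u0 = NOT 1 = 0
u2 = p NAND u0 = 1 NAND 1 = 0
u4 = s AND r = 1 AND 0 = 0
u5 = u4 NAND u2 = 0 NAND 0 = 1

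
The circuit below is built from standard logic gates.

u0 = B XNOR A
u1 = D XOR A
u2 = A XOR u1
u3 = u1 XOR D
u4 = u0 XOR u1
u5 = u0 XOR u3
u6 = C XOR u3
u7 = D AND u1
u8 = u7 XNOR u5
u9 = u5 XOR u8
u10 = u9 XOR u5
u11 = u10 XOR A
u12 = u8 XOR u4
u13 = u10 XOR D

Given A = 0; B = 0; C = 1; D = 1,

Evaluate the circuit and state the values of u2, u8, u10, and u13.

u2 = 1, u8 = 1, u10 = 1, u13 = 0

u0 = B XNOR A = 0 XNOR 0 = 1
u1 = D XOR A = 1 XOR 0 = 1
u2 = A XOR u1 = 0 XOR 1 = 1
u3 = u1 XOR D = 1 XOR 1 = 0
u5 = u0 XOR u3 = 1 XOR 0 = 1
u7 = D AND u1 = 1 AND 1 = 1
u8 = u7 XNOR u5 = 1 XNOR 1 = 1
u9 = u5 XOR u8 = 1 XOR 1 = 0
u10 = u9 XOR u5 = 0 XOR 1 = 1
u13 = u10 XOR D = 1 XOR 1 = 0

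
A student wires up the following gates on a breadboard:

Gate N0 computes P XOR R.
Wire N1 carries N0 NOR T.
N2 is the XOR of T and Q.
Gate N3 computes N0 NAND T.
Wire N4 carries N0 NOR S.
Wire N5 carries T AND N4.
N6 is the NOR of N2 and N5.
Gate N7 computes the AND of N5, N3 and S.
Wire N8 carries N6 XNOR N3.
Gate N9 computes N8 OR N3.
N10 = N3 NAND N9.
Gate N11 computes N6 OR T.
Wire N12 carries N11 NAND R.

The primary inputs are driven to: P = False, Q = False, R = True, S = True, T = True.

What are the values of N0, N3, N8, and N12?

N0 = True; N3 = False; N8 = True; N12 = False

N0 = P XOR R = False XOR True = True
N2 = T XOR Q = True XOR False = True
N3 = N0 NAND T = True NAND True = False
N4 = N0 NOR S = True NOR True = False
N5 = T AND N4 = True AND False = False
N6 = N2 NOR N5 = True NOR False = False
N8 = N6 XNOR N3 = False XNOR False = True
N11 = N6 OR T = False OR True = True
N12 = N11 NAND R = True NAND True = False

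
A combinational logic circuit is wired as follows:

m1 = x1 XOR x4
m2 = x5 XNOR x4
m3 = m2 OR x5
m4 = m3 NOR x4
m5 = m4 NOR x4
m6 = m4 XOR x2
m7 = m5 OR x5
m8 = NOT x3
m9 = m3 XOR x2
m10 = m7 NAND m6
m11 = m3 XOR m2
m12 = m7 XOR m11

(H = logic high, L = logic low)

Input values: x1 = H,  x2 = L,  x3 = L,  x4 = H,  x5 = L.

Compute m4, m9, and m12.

m4 = L, m9 = L, m12 = L

m2 = x5 XNOR x4 = L XNOR H = L
m3 = m2 OR x5 = L OR L = L
m4 = m3 NOR x4 = L NOR H = L
m5 = m4 NOR x4 = L NOR H = L
m7 = m5 OR x5 = L OR L = L
m9 = m3 XOR x2 = L XOR L = L
m11 = m3 XOR m2 = L XOR L = L
m12 = m7 XOR m11 = L XOR L = L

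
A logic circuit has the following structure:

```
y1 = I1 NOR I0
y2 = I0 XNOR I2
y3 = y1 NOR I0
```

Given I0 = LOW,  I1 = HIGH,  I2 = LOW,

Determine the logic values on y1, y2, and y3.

y1 = I1 NOR I0 = HIGH NOR LOW = LOW
y2 = I0 XNOR I2 = LOW XNOR LOW = HIGH
y3 = y1 NOR I0 = LOW NOR LOW = HIGH

y1 = LOW, y2 = HIGH, y3 = HIGH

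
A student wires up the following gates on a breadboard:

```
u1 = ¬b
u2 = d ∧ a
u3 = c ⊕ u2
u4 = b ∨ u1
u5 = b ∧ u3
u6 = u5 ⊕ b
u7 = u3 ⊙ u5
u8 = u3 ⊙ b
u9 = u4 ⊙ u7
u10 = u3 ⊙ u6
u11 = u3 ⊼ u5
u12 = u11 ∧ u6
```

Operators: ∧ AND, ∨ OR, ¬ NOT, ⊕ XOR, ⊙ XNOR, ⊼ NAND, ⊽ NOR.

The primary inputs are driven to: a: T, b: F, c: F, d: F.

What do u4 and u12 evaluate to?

u4 = T, u12 = F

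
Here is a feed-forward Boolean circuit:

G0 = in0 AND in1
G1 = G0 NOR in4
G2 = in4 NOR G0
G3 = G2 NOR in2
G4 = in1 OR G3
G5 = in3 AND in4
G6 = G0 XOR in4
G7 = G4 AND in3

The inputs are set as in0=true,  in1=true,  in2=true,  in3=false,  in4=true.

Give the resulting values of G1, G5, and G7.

G1 = false, G5 = false, G7 = false

G0 = in0 AND in1 = true AND true = true
G1 = G0 NOR in4 = true NOR true = false
G2 = in4 NOR G0 = true NOR true = false
G3 = G2 NOR in2 = false NOR true = false
G4 = in1 OR G3 = true OR false = true
G5 = in3 AND in4 = false AND true = false
G7 = G4 AND in3 = true AND false = false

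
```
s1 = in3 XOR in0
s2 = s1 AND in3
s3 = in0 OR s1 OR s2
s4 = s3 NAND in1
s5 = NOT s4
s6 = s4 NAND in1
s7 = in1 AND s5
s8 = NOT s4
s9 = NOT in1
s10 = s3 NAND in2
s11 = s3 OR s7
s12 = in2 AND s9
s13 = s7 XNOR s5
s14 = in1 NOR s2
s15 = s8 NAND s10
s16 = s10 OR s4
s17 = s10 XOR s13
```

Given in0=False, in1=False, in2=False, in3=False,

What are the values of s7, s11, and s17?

s1 = in3 XOR in0 = False XOR False = False
s2 = s1 AND in3 = False AND False = False
s3 = in0 OR s1 OR s2 = False OR False OR False = False
s4 = s3 NAND in1 = False NAND False = True
s5 = NOT s4 = NOT True = False
s7 = in1 AND s5 = False AND False = False
s10 = s3 NAND in2 = False NAND False = True
s11 = s3 OR s7 = False OR False = False
s13 = s7 XNOR s5 = False XNOR False = True
s17 = s10 XOR s13 = True XOR True = False

s7 = False; s11 = False; s17 = False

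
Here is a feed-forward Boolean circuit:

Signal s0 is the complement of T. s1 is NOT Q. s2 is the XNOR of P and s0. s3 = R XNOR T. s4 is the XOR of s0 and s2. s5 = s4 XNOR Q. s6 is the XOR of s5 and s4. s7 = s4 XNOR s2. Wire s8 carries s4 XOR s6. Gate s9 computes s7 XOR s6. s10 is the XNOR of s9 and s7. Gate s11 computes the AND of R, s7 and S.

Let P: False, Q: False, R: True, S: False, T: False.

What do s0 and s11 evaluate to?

s0 = NOT T = NOT False = True
s2 = P XNOR s0 = False XNOR True = False
s4 = s0 XOR s2 = True XOR False = True
s7 = s4 XNOR s2 = True XNOR False = False
s11 = R AND s7 AND S = True AND False AND False = False

s0 = True, s11 = False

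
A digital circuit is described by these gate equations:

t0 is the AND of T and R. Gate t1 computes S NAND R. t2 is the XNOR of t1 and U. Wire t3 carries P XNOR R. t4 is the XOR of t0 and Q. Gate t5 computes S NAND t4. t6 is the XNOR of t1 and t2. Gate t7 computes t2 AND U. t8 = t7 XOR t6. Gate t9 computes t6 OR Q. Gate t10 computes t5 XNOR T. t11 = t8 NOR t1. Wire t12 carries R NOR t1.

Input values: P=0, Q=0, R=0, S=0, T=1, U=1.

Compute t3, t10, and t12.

t3 = 1, t10 = 1, t12 = 0

t0 = T AND R = 1 AND 0 = 0
t1 = S NAND R = 0 NAND 0 = 1
t3 = P XNOR R = 0 XNOR 0 = 1
t4 = t0 XOR Q = 0 XOR 0 = 0
t5 = S NAND t4 = 0 NAND 0 = 1
t10 = t5 XNOR T = 1 XNOR 1 = 1
t12 = R NOR t1 = 0 NOR 1 = 0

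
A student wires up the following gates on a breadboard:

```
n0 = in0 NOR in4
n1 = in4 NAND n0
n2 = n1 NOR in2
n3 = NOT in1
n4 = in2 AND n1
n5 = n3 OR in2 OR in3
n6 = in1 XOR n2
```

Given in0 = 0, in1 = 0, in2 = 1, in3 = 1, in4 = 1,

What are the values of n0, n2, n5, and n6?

n0 = in0 NOR in4 = 0 NOR 1 = 0
n1 = in4 NAND n0 = 1 NAND 0 = 1
n2 = n1 NOR in2 = 1 NOR 1 = 0
n3 = NOT in1 = NOT 0 = 1
n5 = n3 OR in2 OR in3 = 1 OR 1 OR 1 = 1
n6 = in1 XOR n2 = 0 XOR 0 = 0

n0 = 0, n2 = 0, n5 = 1, n6 = 0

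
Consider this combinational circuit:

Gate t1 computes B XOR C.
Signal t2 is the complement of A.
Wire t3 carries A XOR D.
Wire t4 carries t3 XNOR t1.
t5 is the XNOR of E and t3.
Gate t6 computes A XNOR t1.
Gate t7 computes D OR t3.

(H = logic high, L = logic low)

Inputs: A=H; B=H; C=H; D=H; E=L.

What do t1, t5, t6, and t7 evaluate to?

t1 = L; t5 = H; t6 = L; t7 = H

t1 = B XOR C = H XOR H = L
t3 = A XOR D = H XOR H = L
t5 = E XNOR t3 = L XNOR L = H
t6 = A XNOR t1 = H XNOR L = L
t7 = D OR t3 = H OR L = H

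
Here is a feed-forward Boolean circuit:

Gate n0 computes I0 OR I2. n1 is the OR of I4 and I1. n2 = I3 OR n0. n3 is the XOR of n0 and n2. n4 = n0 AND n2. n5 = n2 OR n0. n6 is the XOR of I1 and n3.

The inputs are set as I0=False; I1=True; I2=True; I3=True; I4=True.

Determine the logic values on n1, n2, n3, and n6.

n0 = I0 OR I2 = False OR True = True
n1 = I4 OR I1 = True OR True = True
n2 = I3 OR n0 = True OR True = True
n3 = n0 XOR n2 = True XOR True = False
n6 = I1 XOR n3 = True XOR False = True

n1 = True; n2 = True; n3 = False; n6 = True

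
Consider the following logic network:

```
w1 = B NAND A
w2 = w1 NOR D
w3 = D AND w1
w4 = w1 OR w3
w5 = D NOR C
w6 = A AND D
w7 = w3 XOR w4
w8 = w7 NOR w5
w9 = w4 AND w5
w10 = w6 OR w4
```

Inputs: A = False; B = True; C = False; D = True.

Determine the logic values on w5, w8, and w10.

w5 = False, w8 = True, w10 = True

w1 = B NAND A = True NAND False = True
w3 = D AND w1 = True AND True = True
w4 = w1 OR w3 = True OR True = True
w5 = D NOR C = True NOR False = False
w6 = A AND D = False AND True = False
w7 = w3 XOR w4 = True XOR True = False
w8 = w7 NOR w5 = False NOR False = True
w10 = w6 OR w4 = False OR True = True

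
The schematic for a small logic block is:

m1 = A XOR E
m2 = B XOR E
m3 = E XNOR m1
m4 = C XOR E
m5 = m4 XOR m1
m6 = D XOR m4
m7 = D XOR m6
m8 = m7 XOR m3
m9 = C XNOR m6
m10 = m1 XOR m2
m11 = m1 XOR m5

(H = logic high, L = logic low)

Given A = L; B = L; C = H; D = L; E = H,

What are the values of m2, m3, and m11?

m2 = H; m3 = H; m11 = L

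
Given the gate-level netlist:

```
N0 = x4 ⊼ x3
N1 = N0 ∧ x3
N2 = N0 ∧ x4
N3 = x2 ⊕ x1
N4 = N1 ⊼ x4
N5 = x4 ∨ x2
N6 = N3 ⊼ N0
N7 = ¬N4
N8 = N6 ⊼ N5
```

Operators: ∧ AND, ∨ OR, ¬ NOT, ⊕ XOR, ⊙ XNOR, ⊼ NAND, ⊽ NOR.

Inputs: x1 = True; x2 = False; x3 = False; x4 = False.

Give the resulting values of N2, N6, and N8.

N2 = False, N6 = False, N8 = True

N0 = x4 NAND x3 = False NAND False = True
N2 = N0 AND x4 = True AND False = False
N3 = x2 XOR x1 = False XOR True = True
N5 = x4 OR x2 = False OR False = False
N6 = N3 NAND N0 = True NAND True = False
N8 = N6 NAND N5 = False NAND False = True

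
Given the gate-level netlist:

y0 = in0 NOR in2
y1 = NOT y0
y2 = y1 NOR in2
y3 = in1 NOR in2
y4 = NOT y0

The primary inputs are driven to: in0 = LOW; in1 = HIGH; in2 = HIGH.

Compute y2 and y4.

y0 = in0 NOR in2 = LOW NOR HIGH = LOW
y1 = NOT y0 = NOT LOW = HIGH
y2 = y1 NOR in2 = HIGH NOR HIGH = LOW
y4 = NOT y0 = NOT LOW = HIGH

y2 = LOW, y4 = HIGH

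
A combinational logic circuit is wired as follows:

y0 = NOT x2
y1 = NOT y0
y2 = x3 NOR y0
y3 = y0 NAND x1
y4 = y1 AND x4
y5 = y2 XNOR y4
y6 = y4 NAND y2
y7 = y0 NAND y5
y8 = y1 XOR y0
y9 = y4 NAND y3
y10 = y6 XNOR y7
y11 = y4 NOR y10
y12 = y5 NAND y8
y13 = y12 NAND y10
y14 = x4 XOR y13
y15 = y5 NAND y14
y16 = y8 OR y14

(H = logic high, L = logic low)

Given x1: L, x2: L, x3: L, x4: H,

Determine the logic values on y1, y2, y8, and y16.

y1 = L, y2 = L, y8 = H, y16 = H

y0 = NOT x2 = NOT L = H
y1 = NOT y0 = NOT H = L
y2 = x3 NOR y0 = L NOR H = L
y4 = y1 AND x4 = L AND H = L
y5 = y2 XNOR y4 = L XNOR L = H
y6 = y4 NAND y2 = L NAND L = H
y7 = y0 NAND y5 = H NAND H = L
y8 = y1 XOR y0 = L XOR H = H
y10 = y6 XNOR y7 = H XNOR L = L
y12 = y5 NAND y8 = H NAND H = L
y13 = y12 NAND y10 = L NAND L = H
y14 = x4 XOR y13 = H XOR H = L
y16 = y8 OR y14 = H OR L = H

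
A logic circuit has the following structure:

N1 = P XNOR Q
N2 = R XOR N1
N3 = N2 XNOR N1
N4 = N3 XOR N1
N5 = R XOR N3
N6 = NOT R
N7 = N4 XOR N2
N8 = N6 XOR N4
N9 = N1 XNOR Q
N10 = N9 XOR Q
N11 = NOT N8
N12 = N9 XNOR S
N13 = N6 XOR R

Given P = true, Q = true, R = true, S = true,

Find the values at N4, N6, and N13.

N4 = true  N6 = false  N13 = true

N1 = P XNOR Q = true XNOR true = true
N2 = R XOR N1 = true XOR true = false
N3 = N2 XNOR N1 = false XNOR true = false
N4 = N3 XOR N1 = false XOR true = true
N6 = NOT R = NOT true = false
N13 = N6 XOR R = false XOR true = true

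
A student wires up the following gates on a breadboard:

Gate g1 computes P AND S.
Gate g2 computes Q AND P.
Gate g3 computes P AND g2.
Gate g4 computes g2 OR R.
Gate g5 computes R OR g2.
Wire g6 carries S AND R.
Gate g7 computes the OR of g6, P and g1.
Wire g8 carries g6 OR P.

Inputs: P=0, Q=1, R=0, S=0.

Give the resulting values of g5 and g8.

g5 = 0, g8 = 0

g2 = Q AND P = 1 AND 0 = 0
g5 = R OR g2 = 0 OR 0 = 0
g6 = S AND R = 0 AND 0 = 0
g8 = g6 OR P = 0 OR 0 = 0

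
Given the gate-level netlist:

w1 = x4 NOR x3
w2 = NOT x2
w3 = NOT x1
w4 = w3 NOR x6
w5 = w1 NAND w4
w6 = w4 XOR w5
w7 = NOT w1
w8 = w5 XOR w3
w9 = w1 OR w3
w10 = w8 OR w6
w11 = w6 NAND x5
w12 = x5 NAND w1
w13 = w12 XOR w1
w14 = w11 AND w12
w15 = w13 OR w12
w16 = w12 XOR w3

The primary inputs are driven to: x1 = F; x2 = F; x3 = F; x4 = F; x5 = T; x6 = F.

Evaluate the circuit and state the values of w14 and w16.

w1 = x4 NOR x3 = F NOR F = T
w3 = NOT x1 = NOT F = T
w4 = w3 NOR x6 = T NOR F = F
w5 = w1 NAND w4 = T NAND F = T
w6 = w4 XOR w5 = F XOR T = T
w11 = w6 NAND x5 = T NAND T = F
w12 = x5 NAND w1 = T NAND T = F
w14 = w11 AND w12 = F AND F = F
w16 = w12 XOR w3 = F XOR T = T

w14 = F, w16 = T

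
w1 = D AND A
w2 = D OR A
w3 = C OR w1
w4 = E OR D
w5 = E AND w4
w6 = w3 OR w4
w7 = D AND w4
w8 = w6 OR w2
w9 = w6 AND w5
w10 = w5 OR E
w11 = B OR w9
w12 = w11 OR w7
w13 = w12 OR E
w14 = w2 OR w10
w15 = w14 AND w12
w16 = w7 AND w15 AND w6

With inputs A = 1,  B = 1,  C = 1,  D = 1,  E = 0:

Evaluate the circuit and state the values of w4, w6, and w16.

w4 = 1; w6 = 1; w16 = 1

w1 = D AND A = 1 AND 1 = 1
w2 = D OR A = 1 OR 1 = 1
w3 = C OR w1 = 1 OR 1 = 1
w4 = E OR D = 0 OR 1 = 1
w5 = E AND w4 = 0 AND 1 = 0
w6 = w3 OR w4 = 1 OR 1 = 1
w7 = D AND w4 = 1 AND 1 = 1
w9 = w6 AND w5 = 1 AND 0 = 0
w10 = w5 OR E = 0 OR 0 = 0
w11 = B OR w9 = 1 OR 0 = 1
w12 = w11 OR w7 = 1 OR 1 = 1
w14 = w2 OR w10 = 1 OR 0 = 1
w15 = w14 AND w12 = 1 AND 1 = 1
w16 = w7 AND w15 AND w6 = 1 AND 1 AND 1 = 1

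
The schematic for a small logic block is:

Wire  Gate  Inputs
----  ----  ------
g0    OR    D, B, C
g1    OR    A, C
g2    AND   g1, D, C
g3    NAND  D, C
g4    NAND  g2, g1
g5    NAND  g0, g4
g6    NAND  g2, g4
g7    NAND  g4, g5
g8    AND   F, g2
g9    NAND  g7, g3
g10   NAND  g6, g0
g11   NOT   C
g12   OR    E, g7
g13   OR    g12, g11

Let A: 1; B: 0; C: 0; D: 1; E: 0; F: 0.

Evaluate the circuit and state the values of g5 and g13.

g5 = 0, g13 = 1

g0 = D OR B OR C = 1 OR 0 OR 0 = 1
g1 = A OR C = 1 OR 0 = 1
g2 = g1 AND D AND C = 1 AND 1 AND 0 = 0
g4 = g2 NAND g1 = 0 NAND 1 = 1
g5 = g0 NAND g4 = 1 NAND 1 = 0
g7 = g4 NAND g5 = 1 NAND 0 = 1
g11 = NOT C = NOT 0 = 1
g12 = E OR g7 = 0 OR 1 = 1
g13 = g12 OR g11 = 1 OR 1 = 1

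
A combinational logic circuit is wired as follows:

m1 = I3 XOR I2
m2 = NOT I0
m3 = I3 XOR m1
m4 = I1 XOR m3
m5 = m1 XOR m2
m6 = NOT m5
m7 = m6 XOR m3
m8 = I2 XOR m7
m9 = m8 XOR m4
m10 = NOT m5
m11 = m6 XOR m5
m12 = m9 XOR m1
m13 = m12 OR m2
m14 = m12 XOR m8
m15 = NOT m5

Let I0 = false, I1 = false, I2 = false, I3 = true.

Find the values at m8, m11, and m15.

m8 = true; m11 = true; m15 = true

m1 = I3 XOR I2 = true XOR false = true
m2 = NOT I0 = NOT false = true
m3 = I3 XOR m1 = true XOR true = false
m5 = m1 XOR m2 = true XOR true = false
m6 = NOT m5 = NOT false = true
m7 = m6 XOR m3 = true XOR false = true
m8 = I2 XOR m7 = false XOR true = true
m11 = m6 XOR m5 = true XOR false = true
m15 = NOT m5 = NOT false = true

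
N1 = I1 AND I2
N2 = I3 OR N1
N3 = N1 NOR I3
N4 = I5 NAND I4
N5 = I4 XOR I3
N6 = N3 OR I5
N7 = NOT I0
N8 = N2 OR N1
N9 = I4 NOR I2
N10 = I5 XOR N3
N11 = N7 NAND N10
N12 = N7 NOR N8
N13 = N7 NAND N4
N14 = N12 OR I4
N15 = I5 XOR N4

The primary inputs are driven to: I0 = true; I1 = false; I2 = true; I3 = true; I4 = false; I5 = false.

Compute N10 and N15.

N1 = I1 AND I2 = false AND true = false
N3 = N1 NOR I3 = false NOR true = false
N4 = I5 NAND I4 = false NAND false = true
N10 = I5 XOR N3 = false XOR false = false
N15 = I5 XOR N4 = false XOR true = true

N10 = false, N15 = true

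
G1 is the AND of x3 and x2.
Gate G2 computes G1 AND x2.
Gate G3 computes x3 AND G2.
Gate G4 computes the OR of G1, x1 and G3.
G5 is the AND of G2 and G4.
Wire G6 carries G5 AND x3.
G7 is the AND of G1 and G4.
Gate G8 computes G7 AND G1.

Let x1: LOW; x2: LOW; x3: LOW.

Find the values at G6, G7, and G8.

G6 = LOW; G7 = LOW; G8 = LOW

G1 = x3 AND x2 = LOW AND LOW = LOW
G2 = G1 AND x2 = LOW AND LOW = LOW
G3 = x3 AND G2 = LOW AND LOW = LOW
G4 = G1 OR x1 OR G3 = LOW OR LOW OR LOW = LOW
G5 = G2 AND G4 = LOW AND LOW = LOW
G6 = G5 AND x3 = LOW AND LOW = LOW
G7 = G1 AND G4 = LOW AND LOW = LOW
G8 = G7 AND G1 = LOW AND LOW = LOW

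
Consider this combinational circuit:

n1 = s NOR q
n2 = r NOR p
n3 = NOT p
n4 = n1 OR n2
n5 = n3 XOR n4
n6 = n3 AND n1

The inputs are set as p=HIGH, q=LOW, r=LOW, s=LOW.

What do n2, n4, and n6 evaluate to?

n1 = s NOR q = LOW NOR LOW = HIGH
n2 = r NOR p = LOW NOR HIGH = LOW
n3 = NOT p = NOT HIGH = LOW
n4 = n1 OR n2 = HIGH OR LOW = HIGH
n6 = n3 AND n1 = LOW AND HIGH = LOW

n2 = LOW; n4 = HIGH; n6 = LOW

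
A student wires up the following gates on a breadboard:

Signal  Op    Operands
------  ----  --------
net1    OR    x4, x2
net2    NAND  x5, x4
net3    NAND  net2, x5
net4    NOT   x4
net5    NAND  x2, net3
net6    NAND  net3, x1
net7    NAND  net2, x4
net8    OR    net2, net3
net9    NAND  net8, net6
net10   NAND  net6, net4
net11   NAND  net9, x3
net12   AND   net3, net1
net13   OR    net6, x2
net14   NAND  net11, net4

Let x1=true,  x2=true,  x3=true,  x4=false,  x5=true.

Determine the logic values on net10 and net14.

net2 = x5 NAND x4 = true NAND false = true
net3 = net2 NAND x5 = true NAND true = false
net4 = NOT x4 = NOT false = true
net6 = net3 NAND x1 = false NAND true = true
net8 = net2 OR net3 = true OR false = true
net9 = net8 NAND net6 = true NAND true = false
net10 = net6 NAND net4 = true NAND true = false
net11 = net9 NAND x3 = false NAND true = true
net14 = net11 NAND net4 = true NAND true = false

net10 = false; net14 = false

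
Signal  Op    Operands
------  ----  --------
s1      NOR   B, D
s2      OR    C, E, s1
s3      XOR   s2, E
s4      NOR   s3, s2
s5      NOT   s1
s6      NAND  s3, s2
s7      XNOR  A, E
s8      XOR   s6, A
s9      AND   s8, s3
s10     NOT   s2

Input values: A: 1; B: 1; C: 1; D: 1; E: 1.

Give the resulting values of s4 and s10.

s4 = 0, s10 = 0

s1 = B NOR D = 1 NOR 1 = 0
s2 = C OR E OR s1 = 1 OR 1 OR 0 = 1
s3 = s2 XOR E = 1 XOR 1 = 0
s4 = s3 NOR s2 = 0 NOR 1 = 0
s10 = NOT s2 = NOT 1 = 0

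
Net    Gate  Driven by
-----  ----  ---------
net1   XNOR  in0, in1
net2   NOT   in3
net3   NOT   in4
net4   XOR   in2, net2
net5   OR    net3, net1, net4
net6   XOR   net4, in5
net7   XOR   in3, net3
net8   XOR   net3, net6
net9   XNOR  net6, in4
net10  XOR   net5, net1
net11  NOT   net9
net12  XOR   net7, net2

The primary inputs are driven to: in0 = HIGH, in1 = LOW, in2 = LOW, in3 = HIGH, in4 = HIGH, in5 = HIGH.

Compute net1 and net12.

net1 = LOW, net12 = HIGH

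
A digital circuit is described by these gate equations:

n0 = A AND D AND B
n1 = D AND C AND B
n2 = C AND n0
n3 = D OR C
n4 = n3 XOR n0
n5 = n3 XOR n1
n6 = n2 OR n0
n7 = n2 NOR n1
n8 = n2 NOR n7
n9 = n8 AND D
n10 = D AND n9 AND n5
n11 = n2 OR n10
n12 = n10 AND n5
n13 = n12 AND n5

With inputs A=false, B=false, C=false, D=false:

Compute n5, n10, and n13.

n5 = false, n10 = false, n13 = false

n0 = A AND D AND B = false AND false AND false = false
n1 = D AND C AND B = false AND false AND false = false
n2 = C AND n0 = false AND false = false
n3 = D OR C = false OR false = false
n5 = n3 XOR n1 = false XOR false = false
n7 = n2 NOR n1 = false NOR false = true
n8 = n2 NOR n7 = false NOR true = false
n9 = n8 AND D = false AND false = false
n10 = D AND n9 AND n5 = false AND false AND false = false
n12 = n10 AND n5 = false AND false = false
n13 = n12 AND n5 = false AND false = false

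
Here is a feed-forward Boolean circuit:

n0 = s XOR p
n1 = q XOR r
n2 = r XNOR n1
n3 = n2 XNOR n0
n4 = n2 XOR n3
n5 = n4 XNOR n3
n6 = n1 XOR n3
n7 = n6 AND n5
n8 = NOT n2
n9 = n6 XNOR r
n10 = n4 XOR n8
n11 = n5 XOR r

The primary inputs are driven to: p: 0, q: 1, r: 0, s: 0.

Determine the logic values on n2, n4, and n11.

n2 = 0, n4 = 1, n11 = 1

n0 = s XOR p = 0 XOR 0 = 0
n1 = q XOR r = 1 XOR 0 = 1
n2 = r XNOR n1 = 0 XNOR 1 = 0
n3 = n2 XNOR n0 = 0 XNOR 0 = 1
n4 = n2 XOR n3 = 0 XOR 1 = 1
n5 = n4 XNOR n3 = 1 XNOR 1 = 1
n11 = n5 XOR r = 1 XOR 0 = 1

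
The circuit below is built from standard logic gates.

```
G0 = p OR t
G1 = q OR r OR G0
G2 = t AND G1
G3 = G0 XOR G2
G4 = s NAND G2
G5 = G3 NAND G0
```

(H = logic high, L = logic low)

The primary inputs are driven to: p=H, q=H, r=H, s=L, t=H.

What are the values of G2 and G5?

G2 = H; G5 = H

G0 = p OR t = H OR H = H
G1 = q OR r OR G0 = H OR H OR H = H
G2 = t AND G1 = H AND H = H
G3 = G0 XOR G2 = H XOR H = L
G5 = G3 NAND G0 = L NAND H = H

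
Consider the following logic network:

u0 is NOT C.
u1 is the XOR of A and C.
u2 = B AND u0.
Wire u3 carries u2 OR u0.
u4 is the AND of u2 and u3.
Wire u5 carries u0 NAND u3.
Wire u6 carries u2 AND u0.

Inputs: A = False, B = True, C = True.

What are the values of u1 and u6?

u1 = True, u6 = False

u0 = NOT C = NOT True = False
u1 = A XOR C = False XOR True = True
u2 = B AND u0 = True AND False = False
u6 = u2 AND u0 = False AND False = False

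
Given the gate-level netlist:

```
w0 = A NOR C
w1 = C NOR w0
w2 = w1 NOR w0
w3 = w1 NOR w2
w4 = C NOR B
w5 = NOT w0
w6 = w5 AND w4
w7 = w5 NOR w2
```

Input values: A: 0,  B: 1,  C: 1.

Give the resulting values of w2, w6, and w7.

w2 = 1, w6 = 0, w7 = 0

w0 = A NOR C = 0 NOR 1 = 0
w1 = C NOR w0 = 1 NOR 0 = 0
w2 = w1 NOR w0 = 0 NOR 0 = 1
w4 = C NOR B = 1 NOR 1 = 0
w5 = NOT w0 = NOT 0 = 1
w6 = w5 AND w4 = 1 AND 0 = 0
w7 = w5 NOR w2 = 1 NOR 1 = 0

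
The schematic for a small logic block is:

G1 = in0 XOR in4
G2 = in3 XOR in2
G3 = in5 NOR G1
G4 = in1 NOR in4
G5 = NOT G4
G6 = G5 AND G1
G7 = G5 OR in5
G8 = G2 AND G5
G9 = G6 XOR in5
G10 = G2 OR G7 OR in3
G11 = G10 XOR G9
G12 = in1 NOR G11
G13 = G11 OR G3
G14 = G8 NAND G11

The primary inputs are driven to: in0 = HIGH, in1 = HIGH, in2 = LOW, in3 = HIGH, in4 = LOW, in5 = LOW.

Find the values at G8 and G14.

G1 = in0 XOR in4 = HIGH XOR LOW = HIGH
G2 = in3 XOR in2 = HIGH XOR LOW = HIGH
G4 = in1 NOR in4 = HIGH NOR LOW = LOW
G5 = NOT G4 = NOT LOW = HIGH
G6 = G5 AND G1 = HIGH AND HIGH = HIGH
G7 = G5 OR in5 = HIGH OR LOW = HIGH
G8 = G2 AND G5 = HIGH AND HIGH = HIGH
G9 = G6 XOR in5 = HIGH XOR LOW = HIGH
G10 = G2 OR G7 OR in3 = HIGH OR HIGH OR HIGH = HIGH
G11 = G10 XOR G9 = HIGH XOR HIGH = LOW
G14 = G8 NAND G11 = HIGH NAND LOW = HIGH

G8 = HIGH, G14 = HIGH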